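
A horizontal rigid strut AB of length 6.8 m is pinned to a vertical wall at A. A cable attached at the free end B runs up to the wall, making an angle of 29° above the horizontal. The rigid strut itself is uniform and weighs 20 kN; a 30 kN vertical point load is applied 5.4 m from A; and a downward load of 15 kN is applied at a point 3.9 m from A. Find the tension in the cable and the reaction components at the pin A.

T = 87.51 kN, A_x = 76.54 kN, A_y = 22.57 kN

ΣM about A: T·sin29°·6.8 − 20·3.4 − 30·5.4 − 15·3.9 = 0 → T = 288.5/(6.8·0.48481) = 87.5115 ≈ 87.51 kN.
ΣF_x = 0: A_x − T·cos29° = 0 → A_x = 87.5115 × 0.87462 = 76.54 kN.
ΣF_y = 0: A_y + T·sin29° − 20 − 30 − 15 = 0 → A_y = 65 − 87.5115 × 0.48481 = 22.57 kN.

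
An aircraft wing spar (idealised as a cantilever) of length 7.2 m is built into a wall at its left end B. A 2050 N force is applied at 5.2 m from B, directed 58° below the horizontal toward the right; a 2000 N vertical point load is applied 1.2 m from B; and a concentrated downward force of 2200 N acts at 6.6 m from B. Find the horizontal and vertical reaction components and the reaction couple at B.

ΣF_x = 0: B_x + 2050·cos58° = 0 → B_x = -1086 N.
ΣF_y = 0: B_y − 2050·sin58° − 2000 − 2200 = 0 → B_y = 5938 N.
ΣM about B: M_B − 2050·sin58°·5.2 − 2000·1.2 − 2200·6.6 = 0 → M_B = 25960 N·m.

B_x = -1086 N, B_y = 5938 N, M_B = 25960 N·m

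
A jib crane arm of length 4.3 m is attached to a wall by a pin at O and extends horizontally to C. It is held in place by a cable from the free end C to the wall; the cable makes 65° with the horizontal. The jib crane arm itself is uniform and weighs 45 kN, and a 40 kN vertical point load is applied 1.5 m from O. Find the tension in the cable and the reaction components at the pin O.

T = 40.22 kN, O_x = 17.00 kN, O_y = 48.55 kN

ΣM about O: T·sin65°·4.3 − 45·2.15 − 40·1.5 = 0 → T = 156.75/(4.3·0.906308) = 40.222 ≈ 40.22 kN.
ΣF_x = 0: O_x − T·cos65° = 0 → O_x = 40.222 × 0.422618 = 17.00 kN.
ΣF_y = 0: O_y + T·sin65° − 45 − 40 = 0 → O_y = 85 − 40.222 × 0.906308 = 48.55 kN.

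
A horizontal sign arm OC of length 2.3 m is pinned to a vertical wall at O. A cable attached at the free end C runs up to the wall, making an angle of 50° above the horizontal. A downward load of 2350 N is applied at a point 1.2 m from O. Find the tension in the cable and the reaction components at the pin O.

ΣM about O: T·sin50°·2.3 − 2350·1.2 = 0 → T = 2820/(2.3·0.766044) = 1600.54 ≈ 1601 N.
ΣF_x = 0: O_x − T·cos50° = 0 → O_x = 1600.54 × 0.642788 = 1029 N.
ΣF_y = 0: O_y + T·sin50° − 2350 = 0 → O_y = 2350 − 1600.54 × 0.766044 = 1124 N.

T = 1601 N, O_x = 1029 N, O_y = 1124 N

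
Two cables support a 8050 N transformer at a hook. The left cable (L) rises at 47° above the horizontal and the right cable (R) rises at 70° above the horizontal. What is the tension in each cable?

ΣF_x = 0: −T_L·cos47° + T_R·cos70° = 0 → T_R = 1.99403·T_L.
ΣF_y = 0: T_L·sin47° + T_R·sin70° = 8050.
Substitute: T_L·(0.731354 + 1.99403·0.939693) = 8050 → T_L = 3090.06 ≈ 3090 N.
Then T_R = 1.99403 × 3090.06 = 6162 N.

T_L = 3090 N, T_R = 6162 N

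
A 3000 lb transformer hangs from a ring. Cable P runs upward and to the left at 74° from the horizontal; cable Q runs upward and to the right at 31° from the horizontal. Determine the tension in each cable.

T_P = 2662 lb, T_Q = 856.1 lb

ΣF_x = 0: −T_P·cos74° + T_Q·cos31° = 0 → T_Q = 0.321568·T_P.
ΣF_y = 0: T_P·sin74° + T_Q·sin31° = 3000.
Substitute: T_P·(0.961262 + 0.321568·0.515038) = 3000 → T_P = 2662.21 ≈ 2662 lb.
Then T_Q = 0.321568 × 2662.21 = 856.1 lb.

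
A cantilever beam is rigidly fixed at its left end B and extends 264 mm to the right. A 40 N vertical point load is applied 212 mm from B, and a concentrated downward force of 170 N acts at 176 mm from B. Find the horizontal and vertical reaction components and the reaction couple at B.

ΣF_x = 0: B_x = 0.
ΣF_y = 0: B_y − 40 − 170 = 0 → B_y = 210.0 N.
ΣM about B: M_B − 40·212 − 170·176 = 0 → M_B = 38400 N·mm.

B_x = 0, B_y = 210.0 N, M_B = 38400 N·mm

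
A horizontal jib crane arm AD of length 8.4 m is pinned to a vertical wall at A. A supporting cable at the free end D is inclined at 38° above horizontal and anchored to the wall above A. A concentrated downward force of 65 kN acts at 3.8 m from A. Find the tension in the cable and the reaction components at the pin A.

ΣM about A: T·sin38°·8.4 − 65·3.8 = 0 → T = 247/(8.4·0.615661) = 47.7613 ≈ 47.76 kN.
ΣF_x = 0: A_x − T·cos38° = 0 → A_x = 47.7613 × 0.788011 = 37.64 kN.
ΣF_y = 0: A_y + T·sin38° − 65 = 0 → A_y = 65 − 47.7613 × 0.615661 = 35.60 kN.

T = 47.76 kN, A_x = 37.64 kN, A_y = 35.60 kN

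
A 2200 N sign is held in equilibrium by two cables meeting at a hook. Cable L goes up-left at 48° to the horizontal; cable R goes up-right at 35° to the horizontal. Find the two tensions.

ΣF_x = 0: −T_L·cos48° + T_R·cos35° = 0 → T_R = 0.816858·T_L.
ΣF_y = 0: T_L·sin48° + T_R·sin35° = 2200.
Substitute: T_L·(0.743145 + 0.816858·0.573576) = 2200 → T_L = 1815.67 ≈ 1816 N.
Then T_R = 0.816858 × 1815.67 = 1483 N.

T_L = 1816 N, T_R = 1483 N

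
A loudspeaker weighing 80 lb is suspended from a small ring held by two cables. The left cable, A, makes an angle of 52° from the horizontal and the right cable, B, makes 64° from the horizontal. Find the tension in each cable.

T_A = 39.02 lb, T_B = 54.80 lb

ΣF_x = 0: −T_A·cos52° + T_B·cos64° = 0 → T_B = 1.40443·T_A.
ΣF_y = 0: T_A·sin52° + T_B·sin64° = 80.
Substitute: T_A·(0.788011 + 1.40443·0.898794) = 80 → T_A = 39.0186 ≈ 39.02 lb.
Then T_B = 1.40443 × 39.0186 = 54.80 lb.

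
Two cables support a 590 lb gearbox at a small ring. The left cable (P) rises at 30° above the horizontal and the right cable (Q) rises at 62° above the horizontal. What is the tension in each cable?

T_P = 277.2 lb, T_Q = 511.3 lb

ΣF_x = 0: −T_P·cos30° + T_Q·cos62° = 0 → T_Q = 1.84468·T_P.
ΣF_y = 0: T_P·sin30° + T_Q·sin62° = 590.
Substitute: T_P·(0.5 + 1.84468·0.882948) = 590 → T_P = 277.157 ≈ 277.2 lb.
Then T_Q = 1.84468 × 277.157 = 511.3 lb.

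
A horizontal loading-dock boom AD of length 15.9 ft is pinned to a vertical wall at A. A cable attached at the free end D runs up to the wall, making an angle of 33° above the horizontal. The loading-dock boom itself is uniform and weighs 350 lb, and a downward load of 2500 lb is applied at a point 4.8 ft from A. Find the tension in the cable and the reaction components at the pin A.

ΣM about A: T·sin33°·15.9 − 350·7.95 − 2500·4.8 = 0 → T = 14782.5/(15.9·0.544639) = 1707.03 ≈ 1707 lb.
ΣF_x = 0: A_x − T·cos33° = 0 → A_x = 1707.03 × 0.838671 = 1432 lb.
ΣF_y = 0: A_y + T·sin33° − 350 − 2500 = 0 → A_y = 2850 − 1707.03 × 0.544639 = 1920 lb.

T = 1707 lb, A_x = 1432 lb, A_y = 1920 lb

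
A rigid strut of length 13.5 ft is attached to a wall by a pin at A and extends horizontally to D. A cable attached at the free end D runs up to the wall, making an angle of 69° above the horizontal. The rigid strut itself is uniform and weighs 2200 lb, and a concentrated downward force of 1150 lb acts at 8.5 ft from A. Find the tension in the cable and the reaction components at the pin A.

T = 1954 lb, A_x = 700.2 lb, A_y = 1526 lb

ΣM about A: T·sin69°·13.5 − 2200·6.75 − 1150·8.5 = 0 → T = 24625/(13.5·0.93358) = 1953.85 ≈ 1954 lb.
ΣF_x = 0: A_x − T·cos69° = 0 → A_x = 1953.85 × 0.358368 = 700.2 lb.
ΣF_y = 0: A_y + T·sin69° − 2200 − 1150 = 0 → A_y = 3350 − 1953.85 × 0.93358 = 1526 lb.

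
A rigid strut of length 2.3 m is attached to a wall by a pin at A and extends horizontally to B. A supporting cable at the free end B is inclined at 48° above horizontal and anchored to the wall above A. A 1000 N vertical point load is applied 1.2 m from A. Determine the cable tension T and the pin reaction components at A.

T = 702.1 N, A_x = 469.8 N, A_y = 478.3 N

ΣM about A: T·sin48°·2.3 − 1000·1.2 = 0 → T = 1200/(2.3·0.743145) = 702.069 ≈ 702.1 N.
ΣF_x = 0: A_x − T·cos48° = 0 → A_x = 702.069 × 0.669131 = 469.8 N.
ΣF_y = 0: A_y + T·sin48° − 1000 = 0 → A_y = 1000 − 702.069 × 0.743145 = 478.3 N.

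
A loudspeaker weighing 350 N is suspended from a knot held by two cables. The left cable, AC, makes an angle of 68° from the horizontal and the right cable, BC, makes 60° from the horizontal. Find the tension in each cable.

ΣF_x = 0: −T_AC·cos68° + T_BC·cos60° = 0 → T_BC = 0.749213·T_AC.
ΣF_y = 0: T_AC·sin68° + T_BC·sin60° = 350.
Substitute: T_AC·(0.927184 + 0.749213·0.866025) = 350 → T_AC = 222.078 ≈ 222.1 N.
Then T_BC = 0.749213 × 222.078 = 166.4 N.

T_AC = 222.1 N, T_BC = 166.4 N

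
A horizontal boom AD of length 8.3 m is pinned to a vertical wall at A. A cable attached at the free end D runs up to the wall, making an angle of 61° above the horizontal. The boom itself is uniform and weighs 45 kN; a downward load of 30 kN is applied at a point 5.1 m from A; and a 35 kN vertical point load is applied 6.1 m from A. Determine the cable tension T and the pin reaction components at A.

ΣM about A: T·sin61°·8.3 − 45·4.15 − 30·5.1 − 35·6.1 = 0 → T = 553.25/(8.3·0.87462) = 76.2121 ≈ 76.21 kN.
ΣF_x = 0: A_x − T·cos61° = 0 → A_x = 76.2121 × 0.48481 = 36.95 kN.
ΣF_y = 0: A_y + T·sin61° − 45 − 30 − 35 = 0 → A_y = 110 − 76.2121 × 0.87462 = 43.34 kN.

T = 76.21 kN, A_x = 36.95 kN, A_y = 43.34 kN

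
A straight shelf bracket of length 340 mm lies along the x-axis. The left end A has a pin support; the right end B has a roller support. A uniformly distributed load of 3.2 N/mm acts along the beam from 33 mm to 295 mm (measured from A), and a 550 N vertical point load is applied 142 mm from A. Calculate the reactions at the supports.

Resultant of the distributed load: 3.2 × 262 = 838.4 N at 164 mm from A.
Moments about A: B_y·340 − (3.2·262)·164 − 550·142 = 0 → B_y = 215597.6/340 = 634.111 ≈ 634.1 N.
ΣF_y = 0: A_y + 634.111 − 3.2·262 − 550 = 0 → A_y = 754.3 N.
ΣF_x = 0: no horizontal applied forces, so A_x = 0.

A_x = 0, A_y = 754.3 N, B_y = 634.1 N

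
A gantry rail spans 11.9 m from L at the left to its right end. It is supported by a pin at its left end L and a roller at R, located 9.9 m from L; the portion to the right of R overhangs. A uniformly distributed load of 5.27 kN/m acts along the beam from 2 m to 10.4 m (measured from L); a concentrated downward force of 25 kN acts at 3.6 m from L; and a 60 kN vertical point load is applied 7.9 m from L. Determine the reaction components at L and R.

L_x = 0, L_y = 44.57 kN, R_y = 84.69 kN

Resultant of the distributed load: 5.27 × 8.4 = 44.268 kN at 6.2 m from L.
Moments about L: R_y·9.9 − (5.27·8.4)·6.2 − 25·3.6 − 60·7.9 = 0 → R_y = 838.4616/9.9 = 84.6931 ≈ 84.69 kN.
ΣF_y = 0: L_y + 84.6931 − 5.27·8.4 − 25 − 60 = 0 → L_y = 44.57 kN.
ΣF_x = 0: no horizontal applied forces, so L_x = 0.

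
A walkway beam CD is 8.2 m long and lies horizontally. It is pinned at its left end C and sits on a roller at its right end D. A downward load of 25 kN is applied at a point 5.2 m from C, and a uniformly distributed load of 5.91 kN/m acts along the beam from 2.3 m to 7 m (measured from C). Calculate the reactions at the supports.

C_x = 0, C_y = 21.17 kN, D_y = 31.61 kN

Resultant of the distributed load: 5.91 × 4.7 = 27.777 kN at 4.65 m from C.
ΣM about C: D_y·8.2 − 25·5.2 − (5.91·4.7)·4.65 = 0 → D_y = 259.16305/8.2 = 31.6053 ≈ 31.61 kN.
ΣF_y = 0: C_y + 31.6053 − 25 − 5.91·4.7 = 0 → C_y = 21.17 kN.
ΣF_x = 0: no horizontal applied forces, so C_x = 0.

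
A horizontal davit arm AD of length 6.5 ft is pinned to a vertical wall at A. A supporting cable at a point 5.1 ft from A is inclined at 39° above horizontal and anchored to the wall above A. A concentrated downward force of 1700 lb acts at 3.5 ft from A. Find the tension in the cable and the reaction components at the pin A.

ΣM about A: T·sin39°·5.1 − 1700·3.5 = 0 → T = 5950/(5.1·0.62932) = 1853.85 ≈ 1854 lb.
ΣF_x = 0: A_x − T·cos39° = 0 → A_x = 1853.85 × 0.777146 = 1441 lb.
ΣF_y = 0: A_y + T·sin39° − 1700 = 0 → A_y = 1700 − 1853.85 × 0.62932 = 533.3 lb.

T = 1854 lb, A_x = 1441 lb, A_y = 533.3 lb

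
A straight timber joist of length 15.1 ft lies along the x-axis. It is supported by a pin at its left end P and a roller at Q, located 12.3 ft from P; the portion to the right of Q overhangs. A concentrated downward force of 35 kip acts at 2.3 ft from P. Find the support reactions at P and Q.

P_x = 0, P_y = 28.46 kip, Q_y = 6.545 kip

Moments about P: Q_y·12.3 − 35·2.3 = 0 → Q_y = 80.5/12.3 = 6.54472 ≈ 6.545 kip.
ΣF_y = 0: P_y + 6.54472 − 35 = 0 → P_y = 28.46 kip.
ΣF_x = 0: no horizontal applied forces, so P_x = 0.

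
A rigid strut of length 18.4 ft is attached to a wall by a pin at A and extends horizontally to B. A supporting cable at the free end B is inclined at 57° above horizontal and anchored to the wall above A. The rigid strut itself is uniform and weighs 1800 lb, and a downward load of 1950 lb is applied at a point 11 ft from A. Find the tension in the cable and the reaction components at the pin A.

ΣM about A: T·sin57°·18.4 − 1800·9.2 − 1950·11 = 0 → T = 38010/(18.4·0.838671) = 2463.14 ≈ 2463 lb.
ΣF_x = 0: A_x − T·cos57° = 0 → A_x = 2463.14 × 0.544639 = 1342 lb.
ΣF_y = 0: A_y + T·sin57° − 1800 − 1950 = 0 → A_y = 3750 − 2463.14 × 0.838671 = 1684 lb.

T = 2463 lb, A_x = 1342 lb, A_y = 1684 lb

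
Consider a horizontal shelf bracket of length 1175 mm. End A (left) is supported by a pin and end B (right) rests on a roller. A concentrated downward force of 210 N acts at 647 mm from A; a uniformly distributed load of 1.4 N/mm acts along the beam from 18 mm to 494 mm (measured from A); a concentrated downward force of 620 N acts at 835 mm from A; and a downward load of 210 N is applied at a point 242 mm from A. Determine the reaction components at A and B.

Resultant of the distributed load: 1.4 × 476 = 666.4 N at 256 mm from A.
Taking moments about A: B_y·1175 − 210·647 − (1.4·476)·256 − 620·835 − 210·242 = 0 → B_y = 874988.4/1175 = 744.671 ≈ 744.7 N.
ΣF_y = 0: A_y + 744.671 − 210 − 1.4·476 − 620 − 210 = 0 → A_y = 961.7 N.
ΣF_x = 0: no horizontal applied forces, so A_x = 0.

A_x = 0, A_y = 961.7 N, B_y = 744.7 N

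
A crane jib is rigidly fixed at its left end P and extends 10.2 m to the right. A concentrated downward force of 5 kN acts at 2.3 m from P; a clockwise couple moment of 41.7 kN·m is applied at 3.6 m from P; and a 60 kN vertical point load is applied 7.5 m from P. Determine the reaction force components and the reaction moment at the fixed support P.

P_x = 0, P_y = 65.00 kN, M_P = 503.2 kN·m

ΣF_x = 0: P_x = 0.
ΣF_y = 0: P_y − 5 − 60 = 0 → P_y = 65.00 kN.
ΣM about P: M_P − 5·2.3 − 41.7 − 60·7.5 = 0 → M_P = 503.2 kN·m.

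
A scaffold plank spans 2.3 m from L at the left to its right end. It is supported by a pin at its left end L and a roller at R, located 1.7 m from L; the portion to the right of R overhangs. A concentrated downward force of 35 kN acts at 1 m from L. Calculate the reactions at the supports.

Taking moments about L: R_y·1.7 − 35·1 = 0 → R_y = 35/1.7 = 20.5882 ≈ 20.59 kN.
ΣF_y = 0: L_y + 20.5882 − 35 = 0 → L_y = 14.41 kN.
ΣF_x = 0: no horizontal applied forces, so L_x = 0.

L_x = 0, L_y = 14.41 kN, R_y = 20.59 kN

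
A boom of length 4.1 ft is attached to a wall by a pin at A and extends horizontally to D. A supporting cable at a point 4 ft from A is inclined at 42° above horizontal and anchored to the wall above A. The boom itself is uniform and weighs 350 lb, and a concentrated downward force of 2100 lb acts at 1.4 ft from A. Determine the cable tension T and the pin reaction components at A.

T = 1367 lb, A_x = 1016 lb, A_y = 1536 lb

ΣM about A: T·sin42°·4 − 350·2.05 − 2100·1.4 = 0 → T = 3657.5/(4·0.669131) = 1366.51 ≈ 1367 lb.
ΣF_x = 0: A_x − T·cos42° = 0 → A_x = 1366.51 × 0.743145 = 1016 lb.
ΣF_y = 0: A_y + T·sin42° − 350 − 2100 = 0 → A_y = 2450 − 1366.51 × 0.669131 = 1536 lb.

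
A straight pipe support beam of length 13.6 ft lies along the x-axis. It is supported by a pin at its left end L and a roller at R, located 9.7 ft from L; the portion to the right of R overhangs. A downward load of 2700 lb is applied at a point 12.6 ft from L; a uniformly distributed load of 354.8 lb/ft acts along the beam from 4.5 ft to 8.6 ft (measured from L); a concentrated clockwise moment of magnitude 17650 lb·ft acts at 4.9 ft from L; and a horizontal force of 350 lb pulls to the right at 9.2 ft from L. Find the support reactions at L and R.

L_x = -350.0 lb, L_y = -2154 lb, R_y = 6309 lb

Resultant of the distributed load: 354.8 × 4.1 = 1454.68 lb at 6.55 ft from L.
ΣM about L: R_y·9.7 − 2700·12.6 − (354.8·4.1)·6.55 − 17650 = 0 → R_y = 61198.154/9.7 = 6309.09 ≈ 6309 lb.
ΣF_y = 0: L_y + 6309.09 − 2700 − 354.8·4.1 = 0 → L_y = -2154 lb.
ΣF_x = 0: L_x + 350 = 0 → L_x = -350.0 lb.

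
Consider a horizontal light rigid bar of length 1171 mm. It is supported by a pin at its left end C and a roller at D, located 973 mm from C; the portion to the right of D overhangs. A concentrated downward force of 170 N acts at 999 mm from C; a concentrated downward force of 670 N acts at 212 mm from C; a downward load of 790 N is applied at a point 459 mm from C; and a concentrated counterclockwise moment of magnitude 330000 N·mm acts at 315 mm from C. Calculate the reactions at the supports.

C_x = 0, C_y = 1276 N, D_y = 354.0 N

Moments about C: D_y·973 − 170·999 − 670·212 − 790·459 + 330000 = 0 → D_y = 344480/973 = 354.039 ≈ 354.0 N.
ΣF_y = 0: C_y + 354.039 − 170 − 670 − 790 = 0 → C_y = 1276 N.
ΣF_x = 0: no horizontal applied forces, so C_x = 0.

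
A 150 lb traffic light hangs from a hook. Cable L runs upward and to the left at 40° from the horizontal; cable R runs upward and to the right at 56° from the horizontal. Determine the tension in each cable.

ΣF_x = 0: −T_L·cos40° + T_R·cos56° = 0 → T_R = 1.36991·T_L.
ΣF_y = 0: T_L·sin40° + T_R·sin56° = 150.
Substitute: T_L·(0.642788 + 1.36991·0.829038) = 150 → T_L = 84.341 ≈ 84.34 lb.
Then T_R = 1.36991 × 84.341 = 115.5 lb.

T_L = 84.34 lb, T_R = 115.5 lb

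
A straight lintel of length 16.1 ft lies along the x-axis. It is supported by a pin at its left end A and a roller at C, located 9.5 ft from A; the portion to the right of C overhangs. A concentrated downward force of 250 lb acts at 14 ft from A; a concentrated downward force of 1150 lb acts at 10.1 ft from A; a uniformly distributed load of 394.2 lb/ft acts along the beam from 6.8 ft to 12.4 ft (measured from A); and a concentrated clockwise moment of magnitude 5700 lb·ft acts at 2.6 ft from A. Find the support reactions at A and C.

A_x = 0, A_y = -814.3 lb, C_y = 4422 lb

Resultant of the distributed load: 394.2 × 5.6 = 2207.52 lb at 9.6 ft from A.
Moments about A: C_y·9.5 − 250·14 − 1150·10.1 − (394.2·5.6)·9.6 − 5700 = 0 → C_y = 42007.192/9.5 = 4421.81 ≈ 4422 lb.
ΣF_y = 0: A_y + 4421.81 − 250 − 1150 − 394.2·5.6 = 0 → A_y = -814.3 lb.
ΣF_x = 0: no horizontal applied forces, so A_x = 0.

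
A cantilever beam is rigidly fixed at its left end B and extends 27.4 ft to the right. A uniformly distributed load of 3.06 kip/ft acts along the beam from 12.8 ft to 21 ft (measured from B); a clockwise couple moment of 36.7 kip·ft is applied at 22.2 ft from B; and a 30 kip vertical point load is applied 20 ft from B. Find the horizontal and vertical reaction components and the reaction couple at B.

Resultant of the distributed load: 3.06 × 8.2 = 25.092 kip at 16.9 ft from B.
ΣF_x = 0: B_x = 0.
ΣF_y = 0: B_y − 3.06·8.2 − 30 = 0 → B_y = 55.09 kip.
ΣM about B: M_B − (3.06·8.2)·16.9 − 36.7 − 30·20 = 0 → M_B = 1061 kip·ft.

B_x = 0, B_y = 55.09 kip, M_B = 1061 kip·ft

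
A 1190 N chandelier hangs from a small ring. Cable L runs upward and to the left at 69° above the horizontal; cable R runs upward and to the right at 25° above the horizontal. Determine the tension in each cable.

ΣF_x = 0: −T_L·cos69° + T_R·cos25° = 0 → T_R = 0.395415·T_L.
ΣF_y = 0: T_L·sin69° + T_R·sin25° = 1190.
Substitute: T_L·(0.93358 + 0.395415·0.422618) = 1190 → T_L = 1081.14 ≈ 1081 N.
Then T_R = 0.395415 × 1081.14 = 427.5 N.

T_L = 1081 N, T_R = 427.5 N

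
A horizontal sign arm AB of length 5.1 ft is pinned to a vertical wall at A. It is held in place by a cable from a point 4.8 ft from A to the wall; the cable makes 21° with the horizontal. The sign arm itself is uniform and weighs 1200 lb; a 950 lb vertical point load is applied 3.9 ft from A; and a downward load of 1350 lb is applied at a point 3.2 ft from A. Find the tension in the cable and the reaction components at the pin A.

ΣM about A: T·sin21°·4.8 − 1200·2.55 − 950·3.9 − 1350·3.2 = 0 → T = 11085/(4.8·0.358368) = 6444.14 ≈ 6444 lb.
ΣF_x = 0: A_x − T·cos21° = 0 → A_x = 6444.14 × 0.93358 = 6016 lb.
ΣF_y = 0: A_y + T·sin21° − 1200 − 950 − 1350 = 0 → A_y = 3500 − 6444.14 × 0.358368 = 1191 lb.

T = 6444 lb, A_x = 6016 lb, A_y = 1191 lb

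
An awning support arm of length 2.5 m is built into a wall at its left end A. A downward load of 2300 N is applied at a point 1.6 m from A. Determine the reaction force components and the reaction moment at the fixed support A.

ΣF_x = 0: A_x = 0.
ΣF_y = 0: A_y − 2300 = 0 → A_y = 2300 N.
ΣM about A: M_A − 2300·1.6 = 0 → M_A = 3680 N·m.

A_x = 0, A_y = 2300 N, M_A = 3680 N·m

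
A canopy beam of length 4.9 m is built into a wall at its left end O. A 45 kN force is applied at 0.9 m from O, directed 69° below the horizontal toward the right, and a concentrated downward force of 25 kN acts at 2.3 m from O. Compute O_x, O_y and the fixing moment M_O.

O_x = -16.13 kN, O_y = 67.01 kN, M_O = 95.31 kN·m

ΣF_x = 0: O_x + 45·cos69° = 0 → O_x = -16.13 kN.
ΣF_y = 0: O_y − 45·sin69° − 25 = 0 → O_y = 67.01 kN.
ΣM about O: M_O − 45·sin69°·0.9 − 25·2.3 = 0 → M_O = 95.31 kN·m.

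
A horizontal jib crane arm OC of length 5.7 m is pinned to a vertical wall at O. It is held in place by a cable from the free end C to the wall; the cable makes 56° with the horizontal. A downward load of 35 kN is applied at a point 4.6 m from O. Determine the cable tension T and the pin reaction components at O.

ΣM about O: T·sin56°·5.7 − 35·4.6 = 0 → T = 161/(5.7·0.829038) = 34.0703 ≈ 34.07 kN.
ΣF_x = 0: O_x − T·cos56° = 0 → O_x = 34.0703 × 0.559193 = 19.05 kN.
ΣF_y = 0: O_y + T·sin56° − 35 = 0 → O_y = 35 − 34.0703 × 0.829038 = 6.754 kN.

T = 34.07 kN, O_x = 19.05 kN, O_y = 6.754 kN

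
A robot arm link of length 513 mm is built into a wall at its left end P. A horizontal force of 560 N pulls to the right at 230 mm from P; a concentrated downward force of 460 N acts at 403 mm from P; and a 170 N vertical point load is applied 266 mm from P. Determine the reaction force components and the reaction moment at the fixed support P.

ΣF_x = 0: P_x + 560 = 0 → P_x = -560.0 N.
ΣF_y = 0: P_y − 460 − 170 = 0 → P_y = 630.0 N.
ΣM about P: M_P − 460·403 − 170·266 = 0 → M_P = 230600 N·mm.

P_x = -560.0 N, P_y = 630.0 N, M_P = 230600 N·mm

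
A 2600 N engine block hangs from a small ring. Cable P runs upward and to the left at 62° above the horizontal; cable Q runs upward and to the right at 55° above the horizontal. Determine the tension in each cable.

T_P = 1674 N, T_Q = 1370 N

ΣF_x = 0: −T_P·cos62° + T_Q·cos55° = 0 → T_Q = 0.818499·T_P.
ΣF_y = 0: T_P·sin62° + T_Q·sin55° = 2600.
Substitute: T_P·(0.882948 + 0.818499·0.819152) = 2600 → T_P = 1673.72 ≈ 1674 N.
Then T_Q = 0.818499 × 1673.72 = 1370 N.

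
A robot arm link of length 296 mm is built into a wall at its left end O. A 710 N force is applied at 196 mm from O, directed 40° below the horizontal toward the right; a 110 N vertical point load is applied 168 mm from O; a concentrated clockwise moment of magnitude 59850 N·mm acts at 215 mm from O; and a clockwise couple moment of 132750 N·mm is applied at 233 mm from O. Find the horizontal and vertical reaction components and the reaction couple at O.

ΣF_x = 0: O_x + 710·cos40° = 0 → O_x = -543.9 N.
ΣF_y = 0: O_y − 710·sin40° − 110 = 0 → O_y = 566.4 N.
ΣM about O: M_O − 710·sin40°·196 − 110·168 − 59850 − 132750 = 0 → M_O = 300500 N·mm.

O_x = -543.9 N, O_y = 566.4 N, M_O = 300500 N·mm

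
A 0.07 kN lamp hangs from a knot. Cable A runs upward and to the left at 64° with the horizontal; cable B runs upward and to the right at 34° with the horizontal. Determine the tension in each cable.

T_A = 0.05860 kN, T_B = 0.03099 kN

ΣF_x = 0: −T_A·cos64° + T_B·cos34° = 0 → T_B = 0.528771·T_A.
ΣF_y = 0: T_A·sin64° + T_B·sin34° = 0.07.
Substitute: T_A·(0.898794 + 0.528771·0.559193) = 0.07 → T_A = 0.058603 ≈ 0.05860 kN.
Then T_B = 0.528771 × 0.058603 = 0.03099 kN.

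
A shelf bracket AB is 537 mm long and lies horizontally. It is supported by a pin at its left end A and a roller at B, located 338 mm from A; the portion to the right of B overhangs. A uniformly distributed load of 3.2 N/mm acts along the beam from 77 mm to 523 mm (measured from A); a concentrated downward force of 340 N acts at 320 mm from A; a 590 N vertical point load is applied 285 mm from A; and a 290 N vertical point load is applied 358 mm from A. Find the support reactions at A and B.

Resultant of the distributed load: 3.2 × 446 = 1427.2 N at 300 mm from A.
ΣM about A: B_y·338 − (3.2·446)·300 − 340·320 − 590·285 − 290·358 = 0 → B_y = 808930/338 = 2393.28 ≈ 2393 N.
ΣF_y = 0: A_y + 2393.28 − 3.2·446 − 340 − 590 − 290 = 0 → A_y = 253.9 N.
ΣF_x = 0: no horizontal applied forces, so A_x = 0.

A_x = 0, A_y = 253.9 N, B_y = 2393 N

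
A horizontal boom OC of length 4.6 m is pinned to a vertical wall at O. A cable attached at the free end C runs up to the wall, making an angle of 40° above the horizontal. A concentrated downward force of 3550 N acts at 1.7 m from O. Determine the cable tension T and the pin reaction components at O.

T = 2041 N, O_x = 1564 N, O_y = 2238 N

ΣM about O: T·sin40°·4.6 − 3550·1.7 = 0 → T = 6035/(4.6·0.642788) = 2041.04 ≈ 2041 N.
ΣF_x = 0: O_x − T·cos40° = 0 → O_x = 2041.04 × 0.766044 = 1564 N.
ΣF_y = 0: O_y + T·sin40° − 3550 = 0 → O_y = 3550 − 2041.04 × 0.642788 = 2238 N.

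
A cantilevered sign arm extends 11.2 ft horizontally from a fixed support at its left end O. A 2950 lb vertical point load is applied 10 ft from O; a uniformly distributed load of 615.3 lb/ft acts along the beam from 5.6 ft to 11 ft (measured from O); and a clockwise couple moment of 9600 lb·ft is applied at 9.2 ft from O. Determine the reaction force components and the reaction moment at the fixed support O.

O_x = 0, O_y = 6273 lb, M_O = 66680 lb·ft

Resultant of the distributed load: 615.3 × 5.4 = 3322.62 lb at 8.3 ft from O.
ΣF_x = 0: O_x = 0.
ΣF_y = 0: O_y − 2950 − 615.3·5.4 = 0 → O_y = 6273 lb.
ΣM about O: M_O − 2950·10 − (615.3·5.4)·8.3 − 9600 = 0 → M_O = 66680 lb·ft.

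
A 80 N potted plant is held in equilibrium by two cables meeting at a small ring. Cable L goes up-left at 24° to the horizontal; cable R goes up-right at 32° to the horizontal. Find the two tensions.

ΣF_x = 0: −T_L·cos24° + T_R·cos32° = 0 → T_R = 1.07723·T_L.
ΣF_y = 0: T_L·sin24° + T_R·sin32° = 80.
Substitute: T_L·(0.406737 + 1.07723·0.529919) = 80 → T_L = 81.8346 ≈ 81.83 N.
Then T_R = 1.07723 × 81.8346 = 88.15 N.

T_L = 81.83 N, T_R = 88.15 N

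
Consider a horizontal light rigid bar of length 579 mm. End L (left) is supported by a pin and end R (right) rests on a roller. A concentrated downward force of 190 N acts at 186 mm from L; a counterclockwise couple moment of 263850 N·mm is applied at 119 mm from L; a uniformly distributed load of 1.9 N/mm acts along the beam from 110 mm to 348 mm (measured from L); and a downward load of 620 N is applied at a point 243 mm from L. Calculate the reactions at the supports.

L_x = 0, L_y = 1218 N, R_y = 44.39 N

Resultant of the distributed load: 1.9 × 238 = 452.2 N at 229 mm from L.
Moments about L: R_y·579 − 190·186 + 263850 − (1.9·238)·229 − 620·243 = 0 → R_y = 25703.8/579 = 44.3934 ≈ 44.39 N.
ΣF_y = 0: L_y + 44.3934 − 190 − 1.9·238 − 620 = 0 → L_y = 1218 N.
ΣF_x = 0: no horizontal applied forces, so L_x = 0.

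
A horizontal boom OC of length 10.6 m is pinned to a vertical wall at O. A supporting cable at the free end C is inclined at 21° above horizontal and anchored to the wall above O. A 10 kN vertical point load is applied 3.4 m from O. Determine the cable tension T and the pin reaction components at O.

ΣM about O: T·sin21°·10.6 − 10·3.4 = 0 → T = 34/(10.6·0.358368) = 8.95043 ≈ 8.950 kN.
ΣF_x = 0: O_x − T·cos21° = 0 → O_x = 8.95043 × 0.93358 = 8.356 kN.
ΣF_y = 0: O_y + T·sin21° − 10 = 0 → O_y = 10 − 8.95043 × 0.358368 = 6.792 kN.

T = 8.950 kN, O_x = 8.356 kN, O_y = 6.792 kN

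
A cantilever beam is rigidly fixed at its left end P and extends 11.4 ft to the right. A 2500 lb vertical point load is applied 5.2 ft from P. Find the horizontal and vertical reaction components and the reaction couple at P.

ΣF_x = 0: P_x = 0.
ΣF_y = 0: P_y − 2500 = 0 → P_y = 2500 lb.
ΣM about P: M_P − 2500·5.2 = 0 → M_P = 13000 lb·ft.

P_x = 0, P_y = 2500 lb, M_P = 13000 lb·ft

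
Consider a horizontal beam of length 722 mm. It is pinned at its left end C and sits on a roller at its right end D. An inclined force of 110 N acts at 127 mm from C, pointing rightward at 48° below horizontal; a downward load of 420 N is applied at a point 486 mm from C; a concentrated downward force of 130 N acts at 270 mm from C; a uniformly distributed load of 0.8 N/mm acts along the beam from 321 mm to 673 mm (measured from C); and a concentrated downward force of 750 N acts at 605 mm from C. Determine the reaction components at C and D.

Resultant of the distributed load: 0.8 × 352 = 281.6 N at 497 mm from C.
Taking moments about C: D_y·722 − 110·sin48°·127 − 420·486 − 130·270 − (0.8·352)·497 − 750·605 = 0 → D_y = 843307/722 = 1168.02 ≈ 1168 N.
ΣF_y = 0: C_y + 1168.02 − 110·sin48° − 420 − 130 − 0.8·352 − 750 = 0 → C_y = 495.3 N.
ΣF_x = 0: C_x + 110·cos48° = 0 → C_x = -73.60 N.

C_x = -73.60 N, C_y = 495.3 N, D_y = 1168 N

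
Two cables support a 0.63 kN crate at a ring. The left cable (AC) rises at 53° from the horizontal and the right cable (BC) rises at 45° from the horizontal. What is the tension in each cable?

ΣF_x = 0: −T_AC·cos53° + T_BC·cos45° = 0 → T_BC = 0.851095·T_AC.
ΣF_y = 0: T_AC·sin53° + T_BC·sin45° = 0.63.
Substitute: T_AC·(0.798636 + 0.851095·0.707107) = 0.63 → T_AC = 0.449855 ≈ 0.4499 kN.
Then T_BC = 0.851095 × 0.449855 = 0.3829 kN.

T_AC = 0.4499 kN, T_BC = 0.3829 kN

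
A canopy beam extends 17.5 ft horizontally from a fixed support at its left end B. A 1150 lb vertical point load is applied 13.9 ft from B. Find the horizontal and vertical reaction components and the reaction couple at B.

ΣF_x = 0: B_x = 0.
ΣF_y = 0: B_y − 1150 = 0 → B_y = 1150 lb.
ΣM about B: M_B − 1150·13.9 = 0 → M_B = 15980 lb·ft.

B_x = 0, B_y = 1150 lb, M_B = 15980 lb·ft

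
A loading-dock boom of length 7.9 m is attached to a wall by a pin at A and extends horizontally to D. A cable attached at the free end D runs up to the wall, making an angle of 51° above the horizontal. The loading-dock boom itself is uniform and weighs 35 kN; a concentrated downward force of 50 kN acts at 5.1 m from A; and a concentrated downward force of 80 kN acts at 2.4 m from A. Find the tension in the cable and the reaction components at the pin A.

ΣM about A: T·sin51°·7.9 − 35·3.95 − 50·5.1 − 80·2.4 = 0 → T = 585.25/(7.9·0.777146) = 95.3261 ≈ 95.33 kN.
ΣF_x = 0: A_x − T·cos51° = 0 → A_x = 95.3261 × 0.62932 = 59.99 kN.
ΣF_y = 0: A_y + T·sin51° − 35 − 50 − 80 = 0 → A_y = 165 − 95.3261 × 0.777146 = 90.92 kN.

T = 95.33 kN, A_x = 59.99 kN, A_y = 90.92 kN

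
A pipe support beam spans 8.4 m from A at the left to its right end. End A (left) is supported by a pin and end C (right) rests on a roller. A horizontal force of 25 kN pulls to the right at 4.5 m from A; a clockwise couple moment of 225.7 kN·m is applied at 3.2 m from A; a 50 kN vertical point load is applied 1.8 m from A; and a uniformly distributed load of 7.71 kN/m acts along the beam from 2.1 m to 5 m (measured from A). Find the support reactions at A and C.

A_x = -25.00 kN, A_y = 25.33 kN, C_y = 47.03 kN

Resultant of the distributed load: 7.71 × 2.9 = 22.359 kN at 3.55 m from A.
ΣM about A: C_y·8.4 − 225.7 − 50·1.8 − (7.71·2.9)·3.55 = 0 → C_y = 395.07445/8.4 = 47.0327 ≈ 47.03 kN.
ΣF_y = 0: A_y + 47.0327 − 50 − 7.71·2.9 = 0 → A_y = 25.33 kN.
ΣF_x = 0: A_x + 25 = 0 → A_x = -25.00 kN.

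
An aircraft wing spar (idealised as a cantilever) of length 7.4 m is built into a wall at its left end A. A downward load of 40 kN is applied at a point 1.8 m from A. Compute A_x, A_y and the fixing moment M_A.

A_x = 0, A_y = 40.00 kN, M_A = 72.00 kN·m

ΣF_x = 0: A_x = 0.
ΣF_y = 0: A_y − 40 = 0 → A_y = 40.00 kN.
ΣM about A: M_A − 40·1.8 = 0 → M_A = 72.00 kN·m.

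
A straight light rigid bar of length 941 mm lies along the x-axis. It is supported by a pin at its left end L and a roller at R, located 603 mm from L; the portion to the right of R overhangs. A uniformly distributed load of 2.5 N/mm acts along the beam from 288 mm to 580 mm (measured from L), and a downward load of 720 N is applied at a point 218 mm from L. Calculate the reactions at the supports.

L_x = 0, L_y = 664.3 N, R_y = 785.7 N

Resultant of the distributed load: 2.5 × 292 = 730 N at 434 mm from L.
ΣM about L: R_y·603 − (2.5·292)·434 − 720·218 = 0 → R_y = 473780/603 = 785.705 ≈ 785.7 N.
ΣF_y = 0: L_y + 785.705 − 2.5·292 − 720 = 0 → L_y = 664.3 N.
ΣF_x = 0: no horizontal applied forces, so L_x = 0.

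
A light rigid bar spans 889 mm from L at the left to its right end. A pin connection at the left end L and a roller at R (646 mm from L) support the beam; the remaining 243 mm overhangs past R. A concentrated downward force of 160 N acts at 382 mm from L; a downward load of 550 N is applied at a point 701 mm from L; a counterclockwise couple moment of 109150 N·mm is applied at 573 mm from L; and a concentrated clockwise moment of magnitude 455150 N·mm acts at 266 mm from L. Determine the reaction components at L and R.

L_x = 0, L_y = -517.0 N, R_y = 1227 N

Moments about L: R_y·646 − 160·382 − 550·701 + 109150 − 455150 = 0 → R_y = 792670/646 = 1227.04 ≈ 1227 N.
ΣF_y = 0: L_y + 1227.04 − 160 − 550 = 0 → L_y = -517.0 N.
ΣF_x = 0: no horizontal applied forces, so L_x = 0.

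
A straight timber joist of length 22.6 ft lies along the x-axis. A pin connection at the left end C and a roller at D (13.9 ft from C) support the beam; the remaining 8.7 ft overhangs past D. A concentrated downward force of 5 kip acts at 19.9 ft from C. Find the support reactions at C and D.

ΣM about C: D_y·13.9 − 5·19.9 = 0 → D_y = 99.5/13.9 = 7.15827 ≈ 7.158 kip.
ΣF_y = 0: C_y + 7.15827 − 5 = 0 → C_y = -2.158 kip.
ΣF_x = 0: no horizontal applied forces, so C_x = 0.

C_x = 0, C_y = -2.158 kip, D_y = 7.158 kip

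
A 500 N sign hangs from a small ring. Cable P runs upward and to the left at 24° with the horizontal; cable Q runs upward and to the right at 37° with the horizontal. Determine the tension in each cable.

T_P = 456.6 N, T_Q = 522.3 N

ΣF_x = 0: −T_P·cos24° + T_Q·cos37° = 0 → T_Q = 1.14388·T_P.
ΣF_y = 0: T_P·sin24° + T_Q·sin37° = 500.
Substitute: T_P·(0.406737 + 1.14388·0.601815) = 500 → T_P = 456.562 ≈ 456.6 N.
Then T_Q = 1.14388 × 456.562 = 522.3 N.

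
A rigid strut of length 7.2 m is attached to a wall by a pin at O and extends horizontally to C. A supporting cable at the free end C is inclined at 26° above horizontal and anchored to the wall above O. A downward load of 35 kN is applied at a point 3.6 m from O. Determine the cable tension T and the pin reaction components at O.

ΣM about O: T·sin26°·7.2 − 35·3.6 = 0 → T = 126/(7.2·0.438371) = 39.9205 ≈ 39.92 kN.
ΣF_x = 0: O_x − T·cos26° = 0 → O_x = 39.9205 × 0.898794 = 35.88 kN.
ΣF_y = 0: O_y + T·sin26° − 35 = 0 → O_y = 35 − 39.9205 × 0.438371 = 17.50 kN.

T = 39.92 kN, O_x = 35.88 kN, O_y = 17.50 kN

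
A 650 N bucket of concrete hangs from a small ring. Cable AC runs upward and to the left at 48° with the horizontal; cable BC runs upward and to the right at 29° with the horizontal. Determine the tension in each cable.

T_AC = 583.5 N, T_BC = 446.4 N

ΣF_x = 0: −T_AC·cos48° + T_BC·cos29° = 0 → T_BC = 0.765053·T_AC.
ΣF_y = 0: T_AC·sin48° + T_BC·sin29° = 650.
Substitute: T_AC·(0.743145 + 0.765053·0.48481) = 650 → T_AC = 583.457 ≈ 583.5 N.
Then T_BC = 0.765053 × 583.457 = 446.4 N.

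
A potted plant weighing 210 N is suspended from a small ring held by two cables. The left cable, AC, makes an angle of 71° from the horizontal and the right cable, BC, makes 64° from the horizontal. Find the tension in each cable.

ΣF_x = 0: −T_AC·cos71° + T_BC·cos64° = 0 → T_BC = 0.742677·T_AC.
ΣF_y = 0: T_AC·sin71° + T_BC·sin64° = 210.
Substitute: T_AC·(0.945519 + 0.742677·0.898794) = 210 → T_AC = 130.19 ≈ 130.2 N.
Then T_BC = 0.742677 × 130.19 = 96.69 N.

T_AC = 130.2 N, T_BC = 96.69 N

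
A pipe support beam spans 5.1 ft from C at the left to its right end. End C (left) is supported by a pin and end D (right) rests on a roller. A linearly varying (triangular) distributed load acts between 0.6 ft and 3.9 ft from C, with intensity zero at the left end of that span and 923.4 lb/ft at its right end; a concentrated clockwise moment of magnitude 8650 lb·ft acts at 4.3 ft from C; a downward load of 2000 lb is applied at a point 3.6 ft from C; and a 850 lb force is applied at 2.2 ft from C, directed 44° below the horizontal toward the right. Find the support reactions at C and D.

C_x = -611.4 lb, C_y = -84.97 lb, D_y = 4199 lb

Resultant of the triangular load: ½ × 923.4 × 3.3 = 1523.61 lb, acting at 2.8 ft from C (one-third of the span from the peak).
Taking moments about C: D_y·5.1 − (½·923.4·3.3)·2.8 − 8650 − 2000·3.6 − 850·sin44°·2.2 = 0 → D_y = 21415.1/5.1 = 4199.04 ≈ 4199 lb.
ΣF_y = 0: C_y + 4199.04 − ½·923.4·3.3 − 2000 − 850·sin44° = 0 → C_y = -84.97 lb.
ΣF_x = 0: C_x + 850·cos44° = 0 → C_x = -611.4 lb.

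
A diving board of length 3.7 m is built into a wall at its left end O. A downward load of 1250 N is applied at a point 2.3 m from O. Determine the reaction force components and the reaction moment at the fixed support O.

O_x = 0, O_y = 1250 N, M_O = 2875 N·m

ΣF_x = 0: O_x = 0.
ΣF_y = 0: O_y − 1250 = 0 → O_y = 1250 N.
ΣM about O: M_O − 1250·2.3 = 0 → M_O = 2875 N·m.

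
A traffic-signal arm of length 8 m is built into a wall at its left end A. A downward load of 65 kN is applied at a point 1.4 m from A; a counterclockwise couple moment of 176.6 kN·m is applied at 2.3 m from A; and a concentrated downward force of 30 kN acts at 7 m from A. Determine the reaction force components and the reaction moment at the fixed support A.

A_x = 0, A_y = 95.00 kN, M_A = 124.4 kN·m

ΣF_x = 0: A_x = 0.
ΣF_y = 0: A_y − 65 − 30 = 0 → A_y = 95.00 kN.
ΣM about A: M_A − 65·1.4 + 176.6 − 30·7 = 0 → M_A = 124.4 kN·m.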